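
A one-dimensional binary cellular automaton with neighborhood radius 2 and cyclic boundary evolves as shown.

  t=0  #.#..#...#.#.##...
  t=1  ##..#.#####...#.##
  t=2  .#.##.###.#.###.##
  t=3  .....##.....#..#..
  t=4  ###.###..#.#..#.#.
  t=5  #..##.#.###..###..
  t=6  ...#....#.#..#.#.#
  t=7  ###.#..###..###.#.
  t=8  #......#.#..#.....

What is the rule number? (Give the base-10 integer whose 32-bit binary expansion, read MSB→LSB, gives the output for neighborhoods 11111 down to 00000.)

2558957037

  nb #####: next=#  (t=1,i=8, bit31=1)
  nb ####.: next=.  (t=1,i=0, bit30=0)
  nb ###.#: next=.  (t=2,i=8, bit29=0)
  nb ###..: next=#  (t=1,i=1, bit28=1)
  nb ##.##: next=#  (t=2,i=5, bit27=1)
  nb ##.#.: next=.  (t=2,i=0, bit26=0)
  nb ##..#: next=.  (t=1,i=2, bit25=0)
  nb ##...: next=.  (t=0,i=15, bit24=0)
  nb #.###: next=#  (t=1,i=6, bit23=1)
  nb #.##.: next=.  (t=0,i=13, bit22=0)
  nb #.#.#: next=.  (t=0,i=11, bit21=0)
  nb #.#..: next=.  (t=0,i=2, bit20=0)
  nb #..##: next=.  (t=5,i=2, bit19=0)
  nb #..#.: next=#  (t=0,i=4, bit18=1)
  nb #...#: next=#  (t=0,i=7, bit17=1)
  nb #....: next=.  (t=3,i=8, bit16=0)
  nb .####: next=#  (t=1,i=7, bit15=1)
  nb .###.: next=.  (t=2,i=7, bit14=0)
  nb .##.#: next=.  (t=2,i=4, bit13=0)
  nb .##..: next=#  (t=0,i=14, bit12=1)
  nb .#.##: next=.  (t=0,i=12, bit11=0)
  nb .#.#.: next=#  (t=0,i=1, bit10=1)
  nb .#..#: next=.  (t=0,i=3, bit9=0)
  nb .#...: next=#  (t=0,i=6, bit8=1)
  nb ..###: next=#  (t=5,i=13, bit7=1)
  nb ..##.: next=#  (t=3,i=5, bit6=1)
  nb ..#.#: next=#  (t=0,i=0, bit5=1)
  nb ..#..: next=.  (t=0,i=5, bit4=0)
  nb ...##: next=#  (t=3,i=4, bit3=1)
  nb ...#.: next=#  (t=0,i=8, bit2=1)
  nb ....#: next=.  (t=3,i=3, bit1=0)
  nb .....: next=#  (t=3,i=0, bit0=1)
  bits 10011000100001101001010111101101 = 2558957037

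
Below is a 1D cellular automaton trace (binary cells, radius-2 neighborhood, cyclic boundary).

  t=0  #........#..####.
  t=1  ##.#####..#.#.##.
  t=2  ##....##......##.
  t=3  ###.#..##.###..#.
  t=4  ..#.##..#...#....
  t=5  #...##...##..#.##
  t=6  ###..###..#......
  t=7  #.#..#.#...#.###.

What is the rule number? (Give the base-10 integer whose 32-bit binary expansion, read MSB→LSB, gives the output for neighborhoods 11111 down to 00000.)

1901212547

  nb #####: next=.  (t=1,i=5, bit31=0)
  nb ####.: next=#  (t=0,i=14, bit30=1)
  nb ###.#: next=#  (t=0,i=15, bit29=1)
  nb ###..: next=#  (t=1,i=7, bit28=1)
  nb ##.##: next=.  (t=1,i=2, bit27=0)
  nb ##.#.: next=.  (t=0,i=16, bit26=0)
  nb ##..#: next=.  (t=1,i=8, bit25=0)
  nb ##...: next=#  (t=2,i=2, bit24=1)
  nb #.###: next=.  (t=1,i=3, bit23=0)
  nb #.##.: next=#  (t=1,i=0, bit22=1)
  nb #.#.#: next=.  (t=1,i=12, bit21=0)
  nb #.#..: next=#  (t=0,i=0, bit20=1)
  nb #..##: next=.  (t=0,i=11, bit19=0)
  nb #..#.: next=.  (t=1,i=9, bit18=0)
  nb #...#: next=#  (t=4,i=10, bit17=1)
  nb #....: next=.  (t=0,i=2, bit16=0)
  nb .####: next=.  (t=0,i=13, bit15=0)
  nb .###.: next=.  (t=3,i=1, bit14=0)
  nb .##.#: next=#  (t=1,i=1, bit13=1)
  nb .##..: next=#  (t=2,i=1, bit12=1)
  nb .#.##: next=.  (t=1,i=13, bit11=0)
  nb .#.#.: next=.  (t=1,i=11, bit10=0)
  nb .#..#: next=#  (t=0,i=10, bit9=1)
  nb .#...: next=#  (t=0,i=1, bit8=1)
  nb ..###: next=#  (t=0,i=12, bit7=1)
  nb ..##.: next=.  (t=2,i=6, bit6=0)
  nb ..#.#: next=.  (t=1,i=10, bit5=0)
  nb ..#..: next=.  (t=0,i=9, bit4=0)
  nb ...##: next=.  (t=2,i=5, bit3=0)
  nb ...#.: next=.  (t=0,i=8, bit2=0)
  nb ....#: next=#  (t=0,i=7, bit1=1)
  nb .....: next=#  (t=0,i=3, bit0=1)
  bits 01110001010100100011001110000011 = 1901212547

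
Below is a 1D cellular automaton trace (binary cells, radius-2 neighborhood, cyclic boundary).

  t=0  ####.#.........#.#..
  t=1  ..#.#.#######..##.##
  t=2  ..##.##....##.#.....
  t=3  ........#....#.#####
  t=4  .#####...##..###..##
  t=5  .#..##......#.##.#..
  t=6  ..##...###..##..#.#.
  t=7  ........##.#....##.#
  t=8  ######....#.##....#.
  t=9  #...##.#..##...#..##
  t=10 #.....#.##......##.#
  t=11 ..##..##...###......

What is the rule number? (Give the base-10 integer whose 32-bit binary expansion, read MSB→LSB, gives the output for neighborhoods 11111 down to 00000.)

  ##### -> .   bit 31 = 0  t=1,i=8
  ####. -> #   bit 30 = 1  t=0,i=2
  ###.# -> .   bit 29 = 0  t=0,i=3
  ###.. -> #   bit 28 = 1  t=1,i=12
  ##.## -> .   bit 27 = 0  t=1,i=17
  ##.#. -> #   bit 26 = 1  t=0,i=4
  ##..# -> .   bit 25 = 0  t=1,i=0
  ##... -> .   bit 24 = 0  t=2,i=7
  #.### -> #   bit 23 = 1  t=1,i=6
  #.##. -> .   bit 22 = 0  t=1,i=18
  #.#.# -> .   bit 21 = 0  t=1,i=4
  #.#.. -> .   bit 20 = 0  t=0,i=5
  #..## -> #   bit 19 = 1  t=0,i=19
  #..#. -> .   bit 18 = 0  t=1,i=1
  #...# -> .   bit 17 = 0  t=4,i=7
  #.... -> #   bit 16 = 1  t=0,i=7
  .#### -> .   bit 15 = 0  t=0,i=1
  .###. -> #   bit 14 = 1  t=4,i=14
  .##.# -> .   bit 13 = 0  t=1,i=16
  .##.. -> .   bit 12 = 0  t=1,i=19
  .#.## -> #   bit 11 = 1  t=1,i=5
  .#.#. -> #   bit 10 = 1  t=0,i=16
  .#..# -> #   bit 9 = 1  t=0,i=18
  .#... -> #   bit 8 = 1  t=0,i=6
  ..### -> .   bit 7 = 0  t=0,i=0
  ..##. -> .   bit 6 = 0  t=1,i=15
  ..#.# -> #   bit 5 = 1  t=0,i=15
  ..#.. -> .   bit 4 = 0  t=3,i=8
  ...## -> .   bit 3 = 0  t=2,i=1
  ...#. -> .   bit 2 = 0  t=0,i=14
  ....# -> .   bit 1 = 0  t=0,i=13
  ..... -> #   bit 0 = 1  t=0,i=8
  bits 01010100100010010100111100100001 = 1418284833

1418284833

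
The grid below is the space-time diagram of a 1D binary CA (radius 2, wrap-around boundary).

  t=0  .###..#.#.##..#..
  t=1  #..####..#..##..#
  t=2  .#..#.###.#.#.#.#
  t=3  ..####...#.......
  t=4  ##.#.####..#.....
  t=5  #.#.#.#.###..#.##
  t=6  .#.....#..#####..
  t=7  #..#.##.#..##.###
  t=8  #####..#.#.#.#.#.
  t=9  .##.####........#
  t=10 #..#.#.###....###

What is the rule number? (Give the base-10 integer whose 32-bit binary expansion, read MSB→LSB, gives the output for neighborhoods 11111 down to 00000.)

2668071534

  nb #####: next=#  (t=6,i=12, bit31=1)
  nb ####.: next=.  (t=1,i=5, bit30=0)
  nb ###.#: next=.  (t=2,i=8, bit29=0)
  nb ###..: next=#  (t=0,i=3, bit28=1)
  nb ##.##: next=#  (t=7,i=13, bit27=1)
  nb ##.#.: next=#  (t=2,i=9, bit26=1)
  nb ##..#: next=#  (t=0,i=4, bit25=1)
  nb ##...: next=#  (t=3,i=6, bit24=1)
  nb #.###: next=.  (t=2,i=6, bit23=0)
  nb #.##.: next=.  (t=0,i=10, bit22=0)
  nb #.#.#: next=.  (t=0,i=8, bit21=0)
  nb #.#..: next=.  (t=2,i=1, bit20=0)
  nb #..##: next=.  (t=1,i=2, bit19=0)
  nb #..#.: next=#  (t=0,i=5, bit18=1)
  nb #...#: next=#  (t=0,i=16, bit17=1)
  nb #....: next=#  (t=3,i=11, bit16=1)
  nb .####: next=#  (t=1,i=4, bit15=1)
  nb .###.: next=.  (t=0,i=2, bit14=0)
  nb .##.#: next=.  (t=4,i=1, bit13=0)
  nb .##..: next=.  (t=0,i=11, bit12=0)
  nb .#.##: next=#  (t=0,i=9, bit11=1)
  nb .#.#.: next=.  (t=0,i=7, bit10=0)
  nb .#..#: next=#  (t=1,i=10, bit9=1)
  nb .#...: next=.  (t=0,i=15, bit8=0)
  nb ..###: next=.  (t=0,i=1, bit7=0)
  nb ..##.: next=#  (t=1,i=12, bit6=1)
  nb ..#.#: next=#  (t=0,i=6, bit5=1)
  nb ..#..: next=.  (t=0,i=14, bit4=0)
  nb ...##: next=#  (t=0,i=0, bit3=1)
  nb ...#.: next=#  (t=3,i=8, bit2=1)
  nb ....#: next=#  (t=3,i=0, bit1=1)
  nb .....: next=.  (t=3,i=12, bit0=0)
  bits 10011111000001111000101001101110 = 2668071534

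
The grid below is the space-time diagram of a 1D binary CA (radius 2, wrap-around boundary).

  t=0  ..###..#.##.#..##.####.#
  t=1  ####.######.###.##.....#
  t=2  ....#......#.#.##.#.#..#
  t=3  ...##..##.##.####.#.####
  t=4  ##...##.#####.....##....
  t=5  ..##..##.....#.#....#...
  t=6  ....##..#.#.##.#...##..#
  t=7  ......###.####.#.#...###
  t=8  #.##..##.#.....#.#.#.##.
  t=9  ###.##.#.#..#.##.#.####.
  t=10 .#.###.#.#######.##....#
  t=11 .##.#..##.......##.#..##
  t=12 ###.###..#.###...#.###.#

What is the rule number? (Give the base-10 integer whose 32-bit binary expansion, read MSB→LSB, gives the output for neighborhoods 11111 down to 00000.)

192834229

  ##### -> .   bit 31 = 0  t=1,i=1
  ####. -> .   bit 30 = 0  t=0,i=20
  ###.# -> .   bit 29 = 0  t=0,i=21
  ###.. -> .   bit 28 = 0  t=0,i=4
  ##.## -> #   bit 27 = 1  t=0,i=17
  ##.#. -> .   bit 26 = 0  t=0,i=11
  ##..# -> #   bit 25 = 1  t=0,i=5
  ##... -> #   bit 24 = 1  t=1,i=18
  #.### -> .   bit 23 = 0  t=0,i=18
  #.##. -> #   bit 22 = 1  t=0,i=9
  #.#.# -> #   bit 21 = 1  t=2,i=13
  #.#.. -> #   bit 20 = 1  t=0,i=12
  #..## -> #   bit 19 = 1  t=0,i=1
  #..#. -> #   bit 18 = 1  t=0,i=6
  #...# -> #   bit 17 = 1  t=3,i=1
  #.... -> .   bit 16 = 0  t=1,i=19
  .#### -> .   bit 15 = 0  t=0,i=19
  .###. -> #   bit 14 = 1  t=0,i=3
  .##.# -> #   bit 13 = 1  t=0,i=10
  .##.. -> .   bit 12 = 0  t=1,i=17
  .#.## -> #   bit 11 = 1  t=0,i=8
  .#.#. -> .   bit 10 = 0  t=2,i=12
  .#..# -> #   bit 9 = 1  t=0,i=0
  .#... -> .   bit 8 = 0  t=2,i=0
  ..### -> #   bit 7 = 1  t=0,i=2
  ..##. -> .   bit 6 = 0  t=0,i=15
  ..#.# -> #   bit 5 = 1  t=0,i=7
  ..#.. -> #   bit 4 = 1  t=2,i=4
  ...## -> .   bit 3 = 0  t=1,i=22
  ...#. -> #   bit 2 = 1  t=2,i=3
  ....# -> .   bit 1 = 0  t=1,i=21
  ..... -> #   bit 0 = 1  t=1,i=20
  bits 00001011011111100110101010110101 = 192834229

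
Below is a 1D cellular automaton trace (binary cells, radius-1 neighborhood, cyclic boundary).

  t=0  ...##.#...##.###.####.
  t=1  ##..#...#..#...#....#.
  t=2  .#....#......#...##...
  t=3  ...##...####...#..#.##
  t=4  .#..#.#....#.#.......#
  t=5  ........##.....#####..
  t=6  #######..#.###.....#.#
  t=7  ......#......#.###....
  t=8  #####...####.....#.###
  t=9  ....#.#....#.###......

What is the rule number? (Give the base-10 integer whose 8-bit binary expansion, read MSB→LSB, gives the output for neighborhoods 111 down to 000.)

  ###|.  b7=0 t=0,i=14
  ##.|#  b6=1 t=0,i=4
  #.#|.  b5=0 t=0,i=5
  #..|.  b4=0 t=0,i=7
  .##|.  b3=0 t=0,i=3
  .#.|.  b2=0 t=0,i=6
  ..#|.  b1=0 t=0,i=2
  ...|#  b0=1 t=0,i=0
  bits 01000001 = 65

65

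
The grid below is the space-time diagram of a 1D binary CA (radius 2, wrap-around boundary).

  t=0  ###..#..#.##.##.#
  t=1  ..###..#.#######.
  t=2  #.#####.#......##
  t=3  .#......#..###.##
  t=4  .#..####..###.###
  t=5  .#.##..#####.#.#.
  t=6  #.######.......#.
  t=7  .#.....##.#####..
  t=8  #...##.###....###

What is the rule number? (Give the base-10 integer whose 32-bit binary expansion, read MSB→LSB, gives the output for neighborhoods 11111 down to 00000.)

459176135

  ##### -> .   bit 31 = 0  t=1,i=11
  ####. -> .   bit 30 = 0  t=0,i=1
  ###.# -> .   bit 29 = 0  t=2,i=0
  ###.. -> #   bit 28 = 1  t=0,i=2
  ##.## -> #   bit 27 = 1  t=0,i=12
  ##.#. -> .   bit 26 = 0  t=2,i=7
  ##..# -> #   bit 25 = 1  t=0,i=3
  ##... -> #   bit 24 = 1  t=1,i=16
  #.### -> .   bit 23 = 0  t=0,i=16
  #.##. -> #   bit 22 = 1  t=0,i=10
  #.#.# -> .   bit 21 = 0  t=5,i=13
  #.#.. -> #   bit 20 = 1  t=2,i=8
  #..## -> #   bit 19 = 1  t=3,i=10
  #..#. -> #   bit 18 = 1  t=0,i=4
  #...# -> #   bit 17 = 1  t=1,i=0
  #.... -> .   bit 16 = 0  t=2,i=10
  .#### -> .   bit 15 = 0  t=0,i=0
  .###. -> #   bit 14 = 1  t=1,i=3
  .##.# -> #   bit 13 = 1  t=0,i=11
  .##.. -> #   bit 12 = 1  t=5,i=4
  .#.## -> #   bit 11 = 1  t=0,i=9
  .#.#. -> .   bit 10 = 0  t=5,i=14
  .#..# -> .   bit 9 = 0  t=0,i=6
  .#... -> .   bit 8 = 0  t=2,i=9
  ..### -> #   bit 7 = 1  t=1,i=2
  ..##. -> #   bit 6 = 1  t=7,i=7
  ..#.# -> .   bit 5 = 0  t=0,i=8
  ..#.. -> .   bit 4 = 0  t=0,i=5
  ...## -> .   bit 3 = 0  t=1,i=1
  ...#. -> #   bit 2 = 1  t=3,i=7
  ....# -> #   bit 1 = 1  t=2,i=13
  ..... -> #   bit 0 = 1  t=2,i=11
  bits 00011011010111100111100011000111 = 459176135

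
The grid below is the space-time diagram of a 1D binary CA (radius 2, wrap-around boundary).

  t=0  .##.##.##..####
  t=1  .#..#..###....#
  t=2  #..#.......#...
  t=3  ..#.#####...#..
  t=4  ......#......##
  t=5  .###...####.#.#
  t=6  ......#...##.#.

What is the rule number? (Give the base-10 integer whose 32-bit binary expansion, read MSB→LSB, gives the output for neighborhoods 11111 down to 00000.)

  ##### -> #   bit 31 = 1  t=3,i=6
  ####. -> .   bit 30 = 0  t=0,i=13
  ###.# -> #   bit 29 = 1  t=0,i=14
  ###.. -> .   bit 28 = 0  t=1,i=9
  ##.## -> .   bit 27 = 0  t=0,i=0
  ##.#. -> #   bit 26 = 1  t=5,i=11
  ##..# -> #   bit 25 = 1  t=0,i=9
  ##... -> .   bit 24 = 0  t=1,i=10
  #.### -> .   bit 23 = 0  t=3,i=4
  #.##. -> #   bit 22 = 1  t=0,i=1
  #.#.# -> .   bit 21 = 0  t=5,i=12
  #.#.. -> .   bit 20 = 0  t=1,i=1
  #..## -> .   bit 19 = 0  t=0,i=10
  #..#. -> #   bit 18 = 1  t=1,i=3
  #...# -> .   bit 17 = 0  t=2,i=13
  #.... -> #   bit 16 = 1  t=1,i=11
  .#### -> .   bit 15 = 0  t=0,i=12
  .###. -> .   bit 14 = 0  t=1,i=8
  .##.# -> .   bit 13 = 0  t=0,i=2
  .##.. -> #   bit 12 = 1  t=0,i=8
  .#.## -> .   bit 11 = 0  t=3,i=3
  .#.#. -> #   bit 10 = 1  t=1,i=0
  .#..# -> .   bit 9 = 0  t=1,i=2
  .#... -> #   bit 8 = 1  t=2,i=4
  ..### -> .   bit 7 = 0  t=0,i=11
  ..##. -> .   bit 6 = 0  t=4,i=13
  ..#.# -> .   bit 5 = 0  t=1,i=14
  ..#.. -> .   bit 4 = 0  t=1,i=4
  ...## -> #   bit 3 = 1  t=4,i=12
  ...#. -> .   bit 2 = 0  t=1,i=13
  ....# -> .   bit 1 = 0  t=1,i=12
  ..... -> #   bit 0 = 1  t=2,i=6
  bits 10100110010001010001010100001001 = 2789545225

2789545225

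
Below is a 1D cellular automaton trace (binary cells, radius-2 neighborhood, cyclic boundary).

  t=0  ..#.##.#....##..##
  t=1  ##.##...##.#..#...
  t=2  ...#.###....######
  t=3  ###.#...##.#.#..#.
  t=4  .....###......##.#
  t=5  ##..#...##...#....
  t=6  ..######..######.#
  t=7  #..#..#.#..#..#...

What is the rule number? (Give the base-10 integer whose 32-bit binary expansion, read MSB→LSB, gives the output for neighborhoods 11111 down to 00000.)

  nb #####: next=.  (t=2,i=14, bit31=0)
  nb ####.: next=#  (t=2,i=16, bit30=1)
  nb ###.#: next=.  (t=3,i=2, bit29=0)
  nb ###..: next=.  (t=2,i=7, bit28=0)
  nb ##.##: next=.  (t=1,i=2, bit27=0)
  nb ##.#.: next=.  (t=0,i=6, bit26=0)
  nb ##..#: next=#  (t=0,i=0, bit25=1)
  nb ##...: next=#  (t=1,i=5, bit24=1)
  nb #.###: next=.  (t=2,i=5, bit23=0)
  nb #.##.: next=#  (t=0,i=4, bit22=1)
  nb #.#.#: next=.  (t=3,i=11, bit21=0)
  nb #.#..: next=.  (t=0,i=7, bit20=0)
  nb #..##: next=.  (t=0,i=15, bit19=0)
  nb #..#.: next=#  (t=0,i=1, bit18=1)
  nb #...#: next=#  (t=1,i=6, bit17=1)
  nb #....: next=#  (t=0,i=9, bit16=1)
  nb .####: next=#  (t=2,i=13, bit15=1)
  nb .###.: next=.  (t=2,i=6, bit14=0)
  nb .##.#: next=.  (t=0,i=5, bit13=0)
  nb .##..: next=.  (t=0,i=13, bit12=0)
  nb .#.##: next=#  (t=0,i=3, bit11=1)
  nb .#.#.: next=.  (t=3,i=12, bit10=0)
  nb .#..#: next=#  (t=1,i=12, bit9=1)
  nb .#...: next=#  (t=0,i=8, bit8=1)
  nb ..###: next=.  (t=2,i=12, bit7=0)
  nb ..##.: next=.  (t=0,i=12, bit6=0)
  nb ..#.#: next=.  (t=0,i=2, bit5=0)
  nb ..#..: next=#  (t=1,i=14, bit4=1)
  nb ...##: next=#  (t=0,i=11, bit3=1)
  nb ...#.: next=#  (t=2,i=2, bit2=1)
  nb ....#: next=.  (t=0,i=10, bit1=0)
  nb .....: next=.  (t=4,i=2, bit0=0)
  bits 01000011010001111000101100011100 = 1128762140

1128762140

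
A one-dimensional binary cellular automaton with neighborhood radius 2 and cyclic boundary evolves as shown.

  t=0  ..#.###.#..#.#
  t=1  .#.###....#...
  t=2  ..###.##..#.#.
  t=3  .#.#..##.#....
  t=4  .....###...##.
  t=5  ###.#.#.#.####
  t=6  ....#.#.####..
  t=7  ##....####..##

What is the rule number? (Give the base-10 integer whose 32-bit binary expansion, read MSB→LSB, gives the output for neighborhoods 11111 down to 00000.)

  #####|.  b31=0 t=5,i=0
  ####.|.  b30=0 t=5,i=1
  ###.#|.  b29=0 t=0,i=6
  ###..|.  b28=0 t=1,i=5
  ##.##|.  b27=0 t=2,i=5
  ##.#.|.  b26=0 t=0,i=7
  ##..#|.  b25=0 t=2,i=8
  ##...|#  b24=1 t=1,i=6
  #.###|#  b23=1 t=0,i=4
  #.##.|#  b22=1 t=2,i=6
  #.#.#|#  b21=1 t=5,i=4
  #.#..|.  b20=0 t=0,i=8
  #..##|#  b19=1 t=3,i=5
  #..#.|#  b18=1 t=0,i=1
  #...#|.  b17=0 t=2,i=0
  #....|#  b16=1 t=1,i=7
  .####|#  b15=1 t=5,i=11
  .###.|#  b14=1 t=0,i=5
  .##.#|#  b13=1 t=3,i=7
  .##..|#  b12=1 t=2,i=7
  .#.##|#  b11=1 t=0,i=3
  .#.#.|.  b10=0 t=0,i=12
  .#..#|.  b9=0 t=0,i=0
  .#...|.  b8=0 t=1,i=11
  ..###|.  b7=0 t=2,i=2
  ..##.|#  b6=1 t=3,i=6
  ..#.#|.  b5=0 t=0,i=2
  ..#..|#  b4=1 t=1,i=10
  ...##|#  b3=1 t=2,i=1
  ...#.|.  b2=0 t=1,i=0
  ....#|.  b1=0 t=1,i=8
  .....|#  b0=1 t=3,i=12
  bits 00000001111011011111100001011001 = 32372825

32372825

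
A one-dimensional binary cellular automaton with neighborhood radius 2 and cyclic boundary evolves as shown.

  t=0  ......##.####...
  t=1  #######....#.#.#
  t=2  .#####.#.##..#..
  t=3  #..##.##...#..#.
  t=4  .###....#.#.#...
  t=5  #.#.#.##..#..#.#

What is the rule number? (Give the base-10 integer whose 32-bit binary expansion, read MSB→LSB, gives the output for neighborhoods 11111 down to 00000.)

3341304655

  #####|#  b31=1 t=1,i=1
  ####.|#  b30=1 t=0,i=11
  ###.#|.  b29=0 t=2,i=5
  ###..|.  b28=0 t=0,i=12
  ##.##|.  b27=0 t=0,i=8
  ##.#.|#  b26=1 t=2,i=6
  ##..#|#  b25=1 t=2,i=11
  ##...|#  b24=1 t=0,i=13
  #.###|.  b23=0 t=0,i=9
  #.##.|.  b22=0 t=2,i=9
  #.#.#|#  b21=1 t=1,i=13
  #.#..|.  b20=0 t=3,i=0
  #..##|#  b19=1 t=3,i=2
  #..#.|.  b18=0 t=2,i=12
  #...#|.  b17=0 t=2,i=15
  #....|.  b16=0 t=0,i=14
  .####|.  b15=0 t=0,i=10
  .###.|#  b14=1 t=4,i=2
  .##.#|.  b13=0 t=0,i=7
  .##..|.  b12=0 t=2,i=10
  .#.##|.  b11=0 t=1,i=14
  .#.#.|.  b10=0 t=1,i=12
  .#..#|#  b9=1 t=3,i=1
  .#...|#  b8=1 t=2,i=14
  ..###|.  b7=0 t=2,i=1
  ..##.|#  b6=1 t=0,i=6
  ..#.#|.  b5=0 t=1,i=11
  ..#..|.  b4=0 t=2,i=13
  ...##|#  b3=1 t=0,i=5
  ...#.|#  b2=1 t=1,i=10
  ....#|#  b1=1 t=0,i=4
  .....|#  b0=1 t=0,i=0
  bits 11000111001010000100001101001111 = 3341304655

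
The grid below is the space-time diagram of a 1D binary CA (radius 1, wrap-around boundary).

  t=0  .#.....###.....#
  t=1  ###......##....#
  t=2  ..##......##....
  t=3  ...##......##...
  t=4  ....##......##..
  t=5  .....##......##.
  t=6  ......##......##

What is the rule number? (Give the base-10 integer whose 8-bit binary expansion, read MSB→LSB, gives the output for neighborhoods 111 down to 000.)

116

  ###|.  b7=0 t=0,i=8
  ##.|#  b6=1 t=0,i=9
  #.#|#  b5=1 t=0,i=0
  #..|#  b4=1 t=0,i=2
  .##|.  b3=0 t=0,i=7
  .#.|#  b2=1 t=0,i=1
  ..#|.  b1=0 t=0,i=6
  ...|.  b0=0 t=0,i=3
  bits 01110100 = 116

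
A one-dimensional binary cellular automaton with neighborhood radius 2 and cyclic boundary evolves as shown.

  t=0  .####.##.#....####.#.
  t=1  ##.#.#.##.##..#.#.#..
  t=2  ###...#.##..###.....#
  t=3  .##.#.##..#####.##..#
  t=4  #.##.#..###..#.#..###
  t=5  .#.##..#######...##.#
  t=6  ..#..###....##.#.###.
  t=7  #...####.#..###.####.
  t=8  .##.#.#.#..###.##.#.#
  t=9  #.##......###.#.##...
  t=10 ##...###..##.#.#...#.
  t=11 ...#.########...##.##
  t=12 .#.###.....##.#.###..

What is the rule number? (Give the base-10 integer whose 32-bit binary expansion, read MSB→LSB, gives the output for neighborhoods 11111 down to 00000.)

  [31] ##### => .  t=3,i=12
  [30] ####. => #  t=0,i=3
  [29] ###.# => .  t=0,i=4
  [28] ###.. => #  t=2,i=2
  [27] ##.## => #  t=0,i=5
  [26] ##.#. => #  t=0,i=8
  [25] ##..# => #  t=1,i=12
  [24] ##... => .  t=2,i=3
  [23] #.### => #  t=6,i=17
  [22] #.##. => .  t=0,i=6
  [21] #.#.# => .  t=1,i=3
  [20] #.#.. => .  t=0,i=9
  [19] #..## => #  t=0,i=0
  [18] #..#. => #  t=1,i=13
  [17] #...# => #  t=2,i=4
  [16] #.... => #  t=0,i=11
  [15] .#### => .  t=0,i=2
  [14] .###. => #  t=2,i=13
  [13] .##.# => #  t=0,i=7
  [12] .##.. => .  t=1,i=11
  [11] .#.## => #  t=1,i=6
  [10] .#.#. => .  t=1,i=4
  [9] .#..# => .  t=0,i=20
  [8] .#... => #  t=0,i=10
  [7] ..### => #  t=0,i=1
  [6] ..##. => #  t=1,i=0
  [5] ..#.# => #  t=1,i=14
  [4] ..#.. => .  t=6,i=2
  [3] ...## => .  t=0,i=13
  [2] ...#. => .  t=2,i=5
  [1] ....# => .  t=0,i=12
  [0] ..... => #  t=2,i=17
  bits 01011110100011110110100111100001 = 1586457057

1586457057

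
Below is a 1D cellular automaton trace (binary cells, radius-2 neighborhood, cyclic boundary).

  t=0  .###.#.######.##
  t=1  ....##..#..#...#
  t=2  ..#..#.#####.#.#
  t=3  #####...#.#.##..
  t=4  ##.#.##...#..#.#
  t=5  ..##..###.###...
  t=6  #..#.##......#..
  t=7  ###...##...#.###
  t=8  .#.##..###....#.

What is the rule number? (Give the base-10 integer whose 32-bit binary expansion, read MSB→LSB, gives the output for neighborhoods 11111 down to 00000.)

  #####|.  b31=0 t=0,i=9
  ####.|#  b30=1 t=0,i=11
  ###.#|.  b29=0 t=0,i=3
  ###..|.  b28=0 t=3,i=4
  ##.##|.  b27=0 t=0,i=0
  ##.#.|#  b26=1 t=0,i=4
  ##..#|.  b25=0 t=1,i=6
  ##...|#  b24=1 t=3,i=5
  #.###|.  b23=0 t=0,i=1
  #.##.|.  b22=0 t=0,i=14
  #.#.#|#  b21=1 t=0,i=5
  #.#..|.  b20=0 t=2,i=15
  #..##|#  b19=1 t=3,i=15
  #..#.|#  b18=1 t=1,i=7
  #...#|#  b17=1 t=1,i=13
  #....|.  b16=0 t=1,i=1
  .####|#  b15=1 t=0,i=8
  .###.|.  b14=0 t=0,i=2
  .##.#|#  b13=1 t=0,i=15
  .##..|#  b12=1 t=1,i=5
  .#.##|.  b11=0 t=0,i=6
  .#.#.|.  b10=0 t=2,i=14
  .#..#|#  b9=1 t=1,i=9
  .#...|.  b8=0 t=1,i=0
  ..###|#  b7=1 t=3,i=0
  ..##.|.  b6=0 t=1,i=4
  ..#.#|.  b5=0 t=2,i=5
  ..#..|#  b4=1 t=1,i=8
  ...##|.  b3=0 t=1,i=3
  ...#.|.  b2=0 t=1,i=14
  ....#|#  b1=1 t=1,i=2
  .....|.  b0=0 t=5,i=15
  bits 01000101001011101011001010010010 = 1160688274

1160688274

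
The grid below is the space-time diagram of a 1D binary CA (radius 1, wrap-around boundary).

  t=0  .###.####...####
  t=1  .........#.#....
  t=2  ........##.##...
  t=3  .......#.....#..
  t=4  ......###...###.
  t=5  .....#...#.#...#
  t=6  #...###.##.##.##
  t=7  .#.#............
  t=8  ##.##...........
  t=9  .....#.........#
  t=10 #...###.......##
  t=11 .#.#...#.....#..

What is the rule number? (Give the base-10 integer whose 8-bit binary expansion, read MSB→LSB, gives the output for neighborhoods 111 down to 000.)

22

  ### -> .   bit 7 = 0  t=0,i=2
  ##. -> .   bit 6 = 0  t=0,i=3
  #.# -> .   bit 5 = 0  t=0,i=0
  #.. -> #   bit 4 = 1  t=0,i=9
  .## -> .   bit 3 = 0  t=0,i=1
  .#. -> #   bit 2 = 1  t=1,i=9
  ..# -> #   bit 1 = 1  t=0,i=11
  ... -> .   bit 0 = 0  t=0,i=10
  bits 00010110 = 22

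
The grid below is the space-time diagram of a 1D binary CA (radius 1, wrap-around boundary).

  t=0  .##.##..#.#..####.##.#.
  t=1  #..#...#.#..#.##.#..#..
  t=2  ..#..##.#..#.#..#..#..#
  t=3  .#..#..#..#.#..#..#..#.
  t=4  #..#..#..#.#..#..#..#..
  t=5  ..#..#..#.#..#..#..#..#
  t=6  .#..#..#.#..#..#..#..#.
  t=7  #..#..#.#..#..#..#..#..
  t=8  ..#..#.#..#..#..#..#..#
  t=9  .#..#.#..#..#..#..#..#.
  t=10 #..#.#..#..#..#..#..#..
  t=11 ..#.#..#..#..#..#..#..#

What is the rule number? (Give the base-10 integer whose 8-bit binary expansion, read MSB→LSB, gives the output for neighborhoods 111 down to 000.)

163

  [7] ### => #  t=0,i=14
  [6] ##. => .  t=0,i=2
  [5] #.# => #  t=0,i=3
  [4] #.. => .  t=0,i=6
  [3] .## => .  t=0,i=1
  [2] .#. => .  t=0,i=8
  [1] ..# => #  t=0,i=0
  [0] ... => #  t=1,i=5
  bits 10100011 = 163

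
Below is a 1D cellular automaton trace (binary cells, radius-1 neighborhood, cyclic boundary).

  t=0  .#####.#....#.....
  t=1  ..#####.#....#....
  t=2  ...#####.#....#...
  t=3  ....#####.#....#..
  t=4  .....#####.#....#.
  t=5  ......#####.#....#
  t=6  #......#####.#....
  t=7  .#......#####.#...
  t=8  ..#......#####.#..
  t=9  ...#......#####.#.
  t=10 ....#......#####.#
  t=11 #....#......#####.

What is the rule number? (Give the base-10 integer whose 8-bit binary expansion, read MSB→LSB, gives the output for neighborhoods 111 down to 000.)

  ###|#  b7=1 t=0,i=2
  ##.|#  b6=1 t=0,i=5
  #.#|#  b5=1 t=0,i=6
  #..|#  b4=1 t=0,i=8
  .##|.  b3=0 t=0,i=1
  .#.|.  b2=0 t=0,i=7
  ..#|.  b1=0 t=0,i=0
  ...|.  b0=0 t=0,i=9
  bits 11110000 = 240

240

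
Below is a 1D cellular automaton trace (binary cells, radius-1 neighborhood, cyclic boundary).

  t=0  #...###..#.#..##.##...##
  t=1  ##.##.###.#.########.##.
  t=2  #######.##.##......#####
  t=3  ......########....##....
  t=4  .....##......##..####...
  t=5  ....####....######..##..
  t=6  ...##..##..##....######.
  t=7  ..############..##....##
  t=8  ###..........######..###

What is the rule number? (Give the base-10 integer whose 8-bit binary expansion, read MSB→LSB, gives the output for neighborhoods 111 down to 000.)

  ###|.  b7=0 t=0,i=5
  ##.|#  b6=1 t=0,i=0
  #.#|#  b5=1 t=0,i=10
  #..|#  b4=1 t=0,i=1
  .##|#  b3=1 t=0,i=4
  .#.|.  b2=0 t=0,i=9
  ..#|#  b1=1 t=0,i=3
  ...|.  b0=0 t=0,i=2
  bits 01111010 = 122

122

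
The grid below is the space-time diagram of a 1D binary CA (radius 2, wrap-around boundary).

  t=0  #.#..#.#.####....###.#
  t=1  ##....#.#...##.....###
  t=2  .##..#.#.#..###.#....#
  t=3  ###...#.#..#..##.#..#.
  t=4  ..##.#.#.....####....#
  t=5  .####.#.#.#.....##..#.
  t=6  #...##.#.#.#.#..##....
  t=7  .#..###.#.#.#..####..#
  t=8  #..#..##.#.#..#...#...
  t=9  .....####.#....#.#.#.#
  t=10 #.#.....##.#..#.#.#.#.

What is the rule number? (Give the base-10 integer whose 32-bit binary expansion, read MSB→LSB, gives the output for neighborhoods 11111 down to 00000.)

3175628101

  nb #####: next=#  (t=1,i=21, bit31=1)
  nb ####.: next=.  (t=0,i=11, bit30=0)
  nb ###.#: next=#  (t=0,i=19, bit29=1)
  nb ###..: next=#  (t=0,i=12, bit28=1)
  nb ##.##: next=#  (t=0,i=20, bit27=1)
  nb ##.#.: next=#  (t=0,i=1, bit26=1)
  nb ##..#: next=.  (t=2,i=3, bit25=0)
  nb ##...: next=#  (t=0,i=13, bit24=1)
  nb #.###: next=.  (t=0,i=9, bit23=0)
  nb #.##.: next=#  (t=0,i=21, bit22=1)
  nb #.#.#: next=.  (t=0,i=7, bit21=0)
  nb #.#..: next=.  (t=0,i=2, bit20=0)
  nb #..##: next=#  (t=2,i=11, bit19=1)
  nb #..#.: next=.  (t=0,i=4, bit18=0)
  nb #...#: next=.  (t=1,i=10, bit17=0)
  nb #....: next=.  (t=0,i=14, bit16=0)
  nb .####: next=.  (t=0,i=10, bit15=0)
  nb .###.: next=.  (t=0,i=18, bit14=0)
  nb .##.#: next=#  (t=0,i=0, bit13=1)
  nb .##..: next=#  (t=1,i=13, bit12=1)
  nb .#.##: next=#  (t=0,i=8, bit11=1)
  nb .#.#.: next=#  (t=0,i=6, bit10=1)
  nb .#..#: next=.  (t=0,i=3, bit9=0)
  nb .#...: next=#  (t=1,i=9, bit8=1)
  nb ..###: next=.  (t=0,i=17, bit7=0)
  nb ..##.: next=#  (t=1,i=12, bit6=1)
  nb ..#.#: next=.  (t=0,i=5, bit5=0)
  nb ..#..: next=.  (t=3,i=11, bit4=0)
  nb ...##: next=.  (t=0,i=16, bit3=0)
  nb ...#.: next=#  (t=1,i=5, bit2=1)
  nb ....#: next=.  (t=0,i=15, bit1=0)
  nb .....: next=#  (t=1,i=16, bit0=1)
  bits 10111101010010000011110101000101 = 3175628101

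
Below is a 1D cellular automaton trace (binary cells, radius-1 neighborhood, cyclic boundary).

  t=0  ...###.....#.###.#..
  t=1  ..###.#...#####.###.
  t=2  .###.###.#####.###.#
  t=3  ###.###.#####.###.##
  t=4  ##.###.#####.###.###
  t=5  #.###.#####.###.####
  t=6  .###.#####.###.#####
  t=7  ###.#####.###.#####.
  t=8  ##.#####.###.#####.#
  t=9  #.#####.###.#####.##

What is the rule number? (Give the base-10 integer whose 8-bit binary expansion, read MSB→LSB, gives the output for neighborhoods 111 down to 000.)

  nb ###: next=#  (t=0,i=4, bit7=1)
  nb ##.: next=.  (t=0,i=5, bit6=0)
  nb #.#: next=#  (t=0,i=12, bit5=1)
  nb #..: next=#  (t=0,i=6, bit4=1)
  nb .##: next=#  (t=0,i=3, bit3=1)
  nb .#.: next=#  (t=0,i=11, bit2=1)
  nb ..#: next=#  (t=0,i=2, bit1=1)
  nb ...: next=.  (t=0,i=0, bit0=0)
  bits 10111110 = 190

190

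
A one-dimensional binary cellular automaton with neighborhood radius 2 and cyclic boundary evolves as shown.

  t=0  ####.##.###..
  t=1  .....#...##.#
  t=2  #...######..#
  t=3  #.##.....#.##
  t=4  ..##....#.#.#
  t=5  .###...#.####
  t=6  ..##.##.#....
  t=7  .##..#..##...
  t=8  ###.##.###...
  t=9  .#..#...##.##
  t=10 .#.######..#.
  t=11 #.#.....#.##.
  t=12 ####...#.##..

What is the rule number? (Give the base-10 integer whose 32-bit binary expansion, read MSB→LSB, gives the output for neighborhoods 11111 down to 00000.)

  #####|.  b31=0 t=2,i=6
  ####.|.  b30=0 t=0,i=2
  ###.#|.  b29=0 t=0,i=3
  ###..|#  b28=1 t=0,i=10
  ##.##|.  b27=0 t=0,i=4
  ##.#.|.  b26=0 t=1,i=11
  ##..#|.  b25=0 t=0,i=11
  ##...|.  b24=0 t=2,i=1
  #.###|.  b23=0 t=0,i=8
  #.##.|#  b22=1 t=0,i=5
  #.#.#|#  b21=1 t=4,i=10
  #.#..|#  b20=1 t=1,i=12
  #..##|#  b19=1 t=0,i=12
  #..#.|#  b18=1 t=7,i=4
  #...#|#  b17=1 t=1,i=7
  #....|.  b16=0 t=1,i=1
  .####|.  b15=0 t=0,i=1
  .###.|#  b14=1 t=0,i=9
  .##.#|.  b13=0 t=0,i=6
  .##..|#  b12=1 t=2,i=0
  .#.##|#  b11=1 t=3,i=10
  .#.#.|#  b10=1 t=4,i=9
  .#..#|.  b9=0 t=4,i=0
  .#...|#  b8=1 t=1,i=0
  ..###|.  b7=0 t=0,i=0
  ..##.|#  b6=1 t=1,i=9
  ..#.#|.  b5=0 t=3,i=9
  ..#..|#  b4=1 t=1,i=5
  ...##|#  b3=1 t=1,i=8
  ...#.|#  b2=1 t=1,i=4
  ....#|.  b1=0 t=1,i=3
  .....|.  b0=0 t=1,i=2
  bits 00010000011111100101110101011100 = 276716892

276716892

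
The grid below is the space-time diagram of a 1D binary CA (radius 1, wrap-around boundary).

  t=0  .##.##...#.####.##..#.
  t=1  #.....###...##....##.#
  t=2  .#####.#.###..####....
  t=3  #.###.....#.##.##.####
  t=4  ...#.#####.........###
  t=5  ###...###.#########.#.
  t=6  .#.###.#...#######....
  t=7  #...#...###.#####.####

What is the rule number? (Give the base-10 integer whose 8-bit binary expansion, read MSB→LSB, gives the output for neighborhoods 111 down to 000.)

147

  ### -> #   bit 7 = 1  t=0,i=12
  ##. -> .   bit 6 = 0  t=0,i=2
  #.# -> .   bit 5 = 0  t=0,i=3
  #.. -> #   bit 4 = 1  t=0,i=6
  .## -> .   bit 3 = 0  t=0,i=1
  .#. -> .   bit 2 = 0  t=0,i=9
  ..# -> #   bit 1 = 1  t=0,i=0
  ... -> #   bit 0 = 1  t=0,i=7
  bits 10010011 = 147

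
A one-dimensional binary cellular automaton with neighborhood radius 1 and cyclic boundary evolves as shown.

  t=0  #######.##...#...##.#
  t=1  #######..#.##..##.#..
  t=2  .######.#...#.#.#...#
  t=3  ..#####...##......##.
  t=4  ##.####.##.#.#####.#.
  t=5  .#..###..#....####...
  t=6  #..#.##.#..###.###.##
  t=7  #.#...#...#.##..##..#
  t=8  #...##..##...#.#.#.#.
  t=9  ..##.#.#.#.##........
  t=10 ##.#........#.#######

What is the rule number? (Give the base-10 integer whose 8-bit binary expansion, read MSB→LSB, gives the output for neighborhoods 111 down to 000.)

195

  [7] ### => #  t=0,i=0
  [6] ##. => #  t=0,i=6
  [5] #.# => .  t=0,i=7
  [4] #.. => .  t=0,i=10
  [3] .## => .  t=0,i=8
  [2] .#. => .  t=0,i=13
  [1] ..# => #  t=0,i=12
  [0] ... => #  t=0,i=11
  bits 11000011 = 195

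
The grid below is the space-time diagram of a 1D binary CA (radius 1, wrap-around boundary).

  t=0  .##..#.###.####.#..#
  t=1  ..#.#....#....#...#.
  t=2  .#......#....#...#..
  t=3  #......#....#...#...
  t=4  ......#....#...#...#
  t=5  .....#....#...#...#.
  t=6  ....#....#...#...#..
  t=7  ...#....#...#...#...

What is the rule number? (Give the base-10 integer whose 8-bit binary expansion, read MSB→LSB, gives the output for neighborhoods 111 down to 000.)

66

  ###|.  b7=0 t=0,i=8
  ##.|#  b6=1 t=0,i=2
  #.#|.  b5=0 t=0,i=0
  #..|.  b4=0 t=0,i=3
  .##|.  b3=0 t=0,i=1
  .#.|.  b2=0 t=0,i=5
  ..#|#  b1=1 t=0,i=4
  ...|.  b0=0 t=1,i=0
  bits 01000010 = 66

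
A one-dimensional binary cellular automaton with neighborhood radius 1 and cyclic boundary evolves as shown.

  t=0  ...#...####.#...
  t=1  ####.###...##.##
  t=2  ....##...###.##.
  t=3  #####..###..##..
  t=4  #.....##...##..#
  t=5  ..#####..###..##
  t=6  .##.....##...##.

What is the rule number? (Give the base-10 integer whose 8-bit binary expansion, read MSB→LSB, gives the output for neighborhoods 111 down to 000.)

47

  [7] ### => .  t=0,i=8
  [6] ##. => .  t=0,i=10
  [5] #.# => #  t=0,i=11
  [4] #.. => .  t=0,i=4
  [3] .## => #  t=0,i=7
  [2] .#. => #  t=0,i=3
  [1] ..# => #  t=0,i=2
  [0] ... => #  t=0,i=0
  bits 00101111 = 47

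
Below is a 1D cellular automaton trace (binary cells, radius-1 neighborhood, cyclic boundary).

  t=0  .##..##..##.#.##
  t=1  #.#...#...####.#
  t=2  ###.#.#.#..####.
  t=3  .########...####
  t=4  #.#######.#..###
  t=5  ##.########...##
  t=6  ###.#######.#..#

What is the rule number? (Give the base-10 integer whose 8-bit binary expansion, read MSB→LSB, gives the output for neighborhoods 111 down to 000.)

229

  ###|#  b7=1 t=1,i=11
  ##.|#  b6=1 t=0,i=2
  #.#|#  b5=1 t=0,i=0
  #..|.  b4=0 t=0,i=3
  .##|.  b3=0 t=0,i=1
  .#.|#  b2=1 t=0,i=12
  ..#|.  b1=0 t=0,i=4
  ...|#  b0=1 t=1,i=4
  bits 11100101 = 229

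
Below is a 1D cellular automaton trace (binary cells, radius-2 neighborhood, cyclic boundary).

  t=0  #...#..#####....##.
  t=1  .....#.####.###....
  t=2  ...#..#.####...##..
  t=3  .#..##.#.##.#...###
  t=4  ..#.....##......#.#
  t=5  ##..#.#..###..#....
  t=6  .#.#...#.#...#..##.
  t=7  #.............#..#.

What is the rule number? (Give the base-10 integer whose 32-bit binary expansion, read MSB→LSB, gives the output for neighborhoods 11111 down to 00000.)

  [31] ##### => #  t=0,i=9
  [30] ####. => #  t=0,i=10
  [29] ###.# => #  t=1,i=10
  [28] ###.. => .  t=0,i=11
  [27] ##.## => #  t=1,i=11
  [26] ##.#. => .  t=0,i=18
  [25] ##..# => .  t=5,i=2
  [24] ##... => #  t=0,i=12
  [23] #.### => .  t=1,i=7
  [22] #.##. => #  t=3,i=9
  [21] #.#.# => .  t=3,i=7
  [20] #.#.. => .  t=0,i=0
  [19] #..## => .  t=0,i=6
  [18] #..#. => #  t=2,i=5
  [17] #...# => .  t=0,i=2
  [16] #.... => #  t=0,i=13
  [15] .#### => #  t=0,i=8
  [14] .###. => .  t=1,i=13
  [13] .##.# => .  t=0,i=17
  [12] .##.. => #  t=2,i=16
  [11] .#.## => #  t=1,i=6
  [10] .#.#. => .  t=4,i=17
  [9] .#..# => #  t=0,i=5
  [8] .#... => .  t=0,i=1
  [7] ..### => #  t=0,i=7
  [6] ..##. => .  t=0,i=16
  [5] ..#.# => .  t=1,i=5
  [4] ..#.. => .  t=0,i=4
  [3] ...## => .  t=0,i=15
  [2] ...#. => .  t=0,i=3
  [1] ....# => #  t=0,i=14
  [0] ..... => .  t=1,i=0
  bits 11101001010001011001101010000010 = 3913652866

3913652866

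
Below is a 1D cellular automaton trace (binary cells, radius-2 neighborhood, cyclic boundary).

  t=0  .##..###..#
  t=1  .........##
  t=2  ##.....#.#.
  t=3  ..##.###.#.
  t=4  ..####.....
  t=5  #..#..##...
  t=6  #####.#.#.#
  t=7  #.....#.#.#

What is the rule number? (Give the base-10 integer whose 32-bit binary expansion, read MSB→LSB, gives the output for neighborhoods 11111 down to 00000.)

161849974

  nb #####: next=.  (t=6,i=1, bit31=0)
  nb ####.: next=.  (t=4,i=4, bit30=0)
  nb ###.#: next=.  (t=3,i=7, bit29=0)
  nb ###..: next=.  (t=0,i=7, bit28=0)
  nb ##.##: next=#  (t=3,i=4, bit27=1)
  nb ##.#.: next=.  (t=3,i=8, bit26=0)
  nb ##..#: next=.  (t=0,i=3, bit25=0)
  nb ##...: next=#  (t=1,i=0, bit24=1)
  nb #.###: next=#  (t=3,i=5, bit23=1)
  nb #.##.: next=.  (t=0,i=1, bit22=0)
  nb #.#.#: next=#  (t=2,i=9, bit21=1)
  nb #.#..: next=.  (t=3,i=9, bit20=0)
  nb #..##: next=.  (t=0,i=4, bit19=0)
  nb #..#.: next=#  (t=0,i=9, bit18=1)
  nb #...#: next=.  (t=3,i=0, bit17=0)
  nb #....: next=#  (t=1,i=1, bit16=1)
  nb .####: next=#  (t=4,i=3, bit15=1)
  nb .###.: next=.  (t=0,i=6, bit14=0)
  nb .##.#: next=#  (t=3,i=3, bit13=1)
  nb .##..: next=.  (t=0,i=2, bit12=0)
  nb .#.##: next=.  (t=0,i=0, bit11=0)
  nb .#.#.: next=.  (t=2,i=8, bit10=0)
  nb .#..#: next=#  (t=5,i=1, bit9=1)
  nb .#...: next=.  (t=3,i=10, bit8=0)
  nb ..###: next=.  (t=0,i=5, bit7=0)
  nb ..##.: next=#  (t=1,i=9, bit6=1)
  nb ..#.#: next=#  (t=0,i=10, bit5=1)
  nb ..#..: next=#  (t=5,i=0, bit4=1)
  nb ...##: next=.  (t=1,i=8, bit3=0)
  nb ...#.: next=#  (t=2,i=6, bit2=1)
  nb ....#: next=#  (t=1,i=7, bit1=1)
  nb .....: next=.  (t=1,i=2, bit0=0)
  bits 00001001101001011010001001110110 = 161849974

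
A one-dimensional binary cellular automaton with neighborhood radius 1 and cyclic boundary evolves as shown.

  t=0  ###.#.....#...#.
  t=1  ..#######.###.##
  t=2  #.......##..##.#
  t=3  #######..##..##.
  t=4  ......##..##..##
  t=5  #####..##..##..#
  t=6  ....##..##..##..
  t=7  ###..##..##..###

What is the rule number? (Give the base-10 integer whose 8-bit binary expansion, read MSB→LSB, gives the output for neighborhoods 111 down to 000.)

  nb ###: next=.  (t=0,i=1, bit7=0)
  nb ##.: next=#  (t=0,i=2, bit6=1)
  nb #.#: next=#  (t=0,i=3, bit5=1)
  nb #..: next=#  (t=0,i=5, bit4=1)
  nb .##: next=.  (t=0,i=0, bit3=0)
  nb .#.: next=#  (t=0,i=4, bit2=1)
  nb ..#: next=.  (t=0,i=9, bit1=0)
  nb ...: next=#  (t=0,i=6, bit0=1)
  bits 01110101 = 117

117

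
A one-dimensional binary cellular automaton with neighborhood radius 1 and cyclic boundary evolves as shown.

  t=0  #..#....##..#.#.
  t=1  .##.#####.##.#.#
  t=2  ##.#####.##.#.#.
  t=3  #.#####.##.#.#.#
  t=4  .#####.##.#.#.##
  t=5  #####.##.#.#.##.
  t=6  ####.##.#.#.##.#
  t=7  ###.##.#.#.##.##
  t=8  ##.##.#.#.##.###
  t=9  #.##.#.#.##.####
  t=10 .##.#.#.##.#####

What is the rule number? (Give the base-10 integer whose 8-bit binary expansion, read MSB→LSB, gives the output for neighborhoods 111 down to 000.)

187

  [7] ### => #  t=1,i=5
  [6] ##. => .  t=0,i=9
  [5] #.# => #  t=0,i=13
  [4] #.. => #  t=0,i=1
  [3] .## => #  t=0,i=8
  [2] .#. => .  t=0,i=0
  [1] ..# => #  t=0,i=2
  [0] ... => #  t=0,i=5
  bits 10111011 = 187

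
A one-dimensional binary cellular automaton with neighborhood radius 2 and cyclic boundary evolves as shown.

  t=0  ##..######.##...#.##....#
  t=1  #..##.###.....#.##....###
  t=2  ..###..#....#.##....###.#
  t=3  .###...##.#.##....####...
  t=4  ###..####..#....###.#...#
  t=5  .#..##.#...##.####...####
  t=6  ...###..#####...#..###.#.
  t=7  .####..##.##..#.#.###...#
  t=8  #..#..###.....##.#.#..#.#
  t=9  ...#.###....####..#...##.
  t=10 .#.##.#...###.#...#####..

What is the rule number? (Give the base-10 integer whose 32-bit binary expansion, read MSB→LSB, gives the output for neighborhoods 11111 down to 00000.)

  [31] ##### => #  t=0,i=6
  [30] ####. => #  t=0,i=8
  [29] ###.# => .  t=0,i=9
  [28] ###.. => .  t=0,i=1
  [27] ##.## => .  t=0,i=10
  [26] ##.#. => .  t=2,i=23
  [25] ##..# => .  t=0,i=2
  [24] ##... => .  t=0,i=13
  [23] #.### => .  t=1,i=6
  [22] #.##. => .  t=0,i=11
  [21] #.#.# => .  t=3,i=10
  [20] #.#.. => .  t=2,i=24
  [19] #..## => #  t=0,i=3
  [18] #..#. => .  t=2,i=6
  [17] #...# => #  t=0,i=14
  [16] #.... => .  t=0,i=21
  [15] .#### => .  t=0,i=5
  [14] .###. => #  t=0,i=0
  [13] .##.# => #  t=1,i=4
  [12] .##.. => .  t=0,i=12
  [11] .#.## => #  t=0,i=17
  [10] .#.#. => #  t=7,i=15
  [9] .#..# => .  t=2,i=0
  [8] .#... => #  t=2,i=8
  [7] ..### => #  t=0,i=4
  [6] ..##. => #  t=1,i=3
  [5] ..#.# => #  t=0,i=16
  [4] ..#.. => #  t=2,i=7
  [3] ...## => #  t=0,i=23
  [2] ...#. => .  t=0,i=15
  [1] ....# => #  t=0,i=22
  [0] ..... => .  t=1,i=11
  bits 11000000000010100110110111111010 = 3221908986

3221908986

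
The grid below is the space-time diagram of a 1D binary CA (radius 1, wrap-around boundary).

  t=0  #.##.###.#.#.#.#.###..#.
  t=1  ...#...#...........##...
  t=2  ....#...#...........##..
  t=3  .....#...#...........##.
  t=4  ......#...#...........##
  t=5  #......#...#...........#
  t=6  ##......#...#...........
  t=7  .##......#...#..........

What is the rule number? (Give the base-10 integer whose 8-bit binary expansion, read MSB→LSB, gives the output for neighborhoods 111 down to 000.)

80

  nb ###: next=.  (t=0,i=6, bit7=0)
  nb ##.: next=#  (t=0,i=3, bit6=1)
  nb #.#: next=.  (t=0,i=1, bit5=0)
  nb #..: next=#  (t=0,i=20, bit4=1)
  nb .##: next=.  (t=0,i=2, bit3=0)
  nb .#.: next=.  (t=0,i=0, bit2=0)
  nb ..#: next=.  (t=0,i=21, bit1=0)
  nb ...: next=.  (t=1,i=0, bit0=0)
  bits 01010000 = 80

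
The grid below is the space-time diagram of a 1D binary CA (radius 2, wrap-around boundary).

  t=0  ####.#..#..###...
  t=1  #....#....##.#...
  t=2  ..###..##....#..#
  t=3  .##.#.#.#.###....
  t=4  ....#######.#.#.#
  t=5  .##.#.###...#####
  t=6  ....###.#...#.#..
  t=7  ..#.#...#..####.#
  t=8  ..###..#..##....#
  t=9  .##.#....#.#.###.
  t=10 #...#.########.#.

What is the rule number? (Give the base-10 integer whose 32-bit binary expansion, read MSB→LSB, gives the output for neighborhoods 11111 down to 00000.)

2428050598

  #####|#  b31=1 t=4,i=6
  ####.|.  b30=0 t=0,i=2
  ###.#|.  b29=0 t=0,i=3
  ###..|#  b28=1 t=0,i=13
  ##.##|.  b27=0 t=5,i=0
  ##.#.|.  b26=0 t=0,i=4
  ##..#|.  b25=0 t=2,i=5
  ##...|.  b24=0 t=0,i=14
  #.###|#  b23=1 t=3,i=10
  #.##.|.  b22=0 t=5,i=1
  #.#.#|#  b21=1 t=3,i=4
  #.#..|#  b20=1 t=0,i=5
  #..##|#  b19=1 t=0,i=10
  #..#.|.  b18=0 t=0,i=7
  #...#|.  b17=0 t=0,i=15
  #....|#  b16=1 t=1,i=2
  .####|.  b15=0 t=0,i=1
  .###.|.  b14=0 t=0,i=12
  .##.#|.  b13=0 t=1,i=11
  .##..|#  b12=1 t=2,i=8
  .#.##|#  b11=1 t=3,i=9
  .#.#.|#  b10=1 t=3,i=5
  .#..#|.  b9=0 t=0,i=6
  .#...|.  b8=0 t=1,i=1
  ..###|#  b7=1 t=0,i=0
  ..##.|.  b6=0 t=1,i=10
  ..#.#|#  b5=1 t=6,i=12
  ..#..|.  b4=0 t=0,i=8
  ...##|.  b3=0 t=0,i=16
  ...#.|#  b2=1 t=1,i=4
  ....#|#  b1=1 t=1,i=3
  .....|.  b0=0 t=3,i=15
  bits 10010000101110010001110010100110 = 2428050598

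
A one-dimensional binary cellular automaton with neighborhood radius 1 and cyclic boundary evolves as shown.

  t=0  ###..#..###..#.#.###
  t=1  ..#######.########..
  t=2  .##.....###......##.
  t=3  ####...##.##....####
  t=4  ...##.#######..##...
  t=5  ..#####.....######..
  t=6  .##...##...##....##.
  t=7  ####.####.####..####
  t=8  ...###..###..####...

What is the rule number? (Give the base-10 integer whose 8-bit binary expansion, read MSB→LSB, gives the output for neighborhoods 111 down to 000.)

126

  ### -> .   bit 7 = 0  t=0,i=0
  ##. -> #   bit 6 = 1  t=0,i=2
  #.# -> #   bit 5 = 1  t=0,i=14
  #.. -> #   bit 4 = 1  t=0,i=3
  .## -> #   bit 3 = 1  t=0,i=8
  .#. -> #   bit 2 = 1  t=0,i=5
  ..# -> #   bit 1 = 1  t=0,i=4
  ... -> .   bit 0 = 0  t=1,i=0
  bits 01111110 = 126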